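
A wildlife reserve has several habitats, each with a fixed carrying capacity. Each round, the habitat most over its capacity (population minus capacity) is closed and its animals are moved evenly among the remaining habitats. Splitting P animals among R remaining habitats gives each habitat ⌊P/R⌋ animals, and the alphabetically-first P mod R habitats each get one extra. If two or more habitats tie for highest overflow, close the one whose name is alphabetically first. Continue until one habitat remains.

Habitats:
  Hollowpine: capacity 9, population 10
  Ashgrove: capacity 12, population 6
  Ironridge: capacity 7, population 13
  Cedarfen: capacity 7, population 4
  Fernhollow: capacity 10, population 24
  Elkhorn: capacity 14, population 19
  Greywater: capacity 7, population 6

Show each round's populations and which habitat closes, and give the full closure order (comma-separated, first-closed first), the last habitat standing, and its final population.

Closure order: Fernhollow, Ironridge, Elkhorn, Hollowpine, Cedarfen, Greywater
Last habitat: Ashgrove with 82 animals

Round 1: Ashgrove=6 Cedarfen=4 Elkhorn=19 Fernhollow=24 Greywater=6 Hollowpine=10 Ironridge=13 → close Fernhollow (overflow 14)
  24÷6 = 4 each, +1 to first 0
Round 2: Ashgrove=10 Cedarfen=8 Elkhorn=23 Greywater=10 Hollowpine=14 Ironridge=17 → close Ironridge (overflow 10)
  17÷5 = 3 each, +1 to first 2
Round 3: Ashgrove=14 Cedarfen=12 Elkhorn=26 Greywater=13 Hollowpine=17 → close Elkhorn (overflow 12)
  26÷4 = 6 each, +1 to first 2
Round 4: Ashgrove=21 Cedarfen=19 Greywater=19 Hollowpine=23 → close Hollowpine (overflow 14)
  23÷3 = 7 each, +1 to first 2
Round 5: Ashgrove=29 Cedarfen=27 Greywater=26 → close Cedarfen (overflow 20)
  27÷2 = 13 each, +1 to first 1
Round 6: Ashgrove=43 Greywater=39 → close Greywater (overflow 32)
  39÷1 = 39 each, +1 to first 0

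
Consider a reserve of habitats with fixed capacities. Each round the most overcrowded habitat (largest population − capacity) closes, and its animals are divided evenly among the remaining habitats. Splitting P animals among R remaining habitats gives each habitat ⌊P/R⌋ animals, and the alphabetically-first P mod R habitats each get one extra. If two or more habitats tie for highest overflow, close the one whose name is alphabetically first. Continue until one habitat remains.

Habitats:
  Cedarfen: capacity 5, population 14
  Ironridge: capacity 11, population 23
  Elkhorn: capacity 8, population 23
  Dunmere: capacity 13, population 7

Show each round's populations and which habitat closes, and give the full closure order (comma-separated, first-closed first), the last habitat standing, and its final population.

Closure order: Elkhorn, Ironridge, Cedarfen
Last habitat: Dunmere with 67 animals

Round 1: Cedarfen=14 Dunmere=7 Elkhorn=23 Ironridge=23 → close Elkhorn (overflow 15)
  23÷3 = 7 each, +1 to first 2
Round 2: Cedarfen=22 Dunmere=15 Ironridge=30 → close Ironridge (overflow 19)
  30÷2 = 15 each, +1 to first 0
Round 3: Cedarfen=37 Dunmere=30 → close Cedarfen (overflow 32)
  37÷1 = 37 each, +1 to first 0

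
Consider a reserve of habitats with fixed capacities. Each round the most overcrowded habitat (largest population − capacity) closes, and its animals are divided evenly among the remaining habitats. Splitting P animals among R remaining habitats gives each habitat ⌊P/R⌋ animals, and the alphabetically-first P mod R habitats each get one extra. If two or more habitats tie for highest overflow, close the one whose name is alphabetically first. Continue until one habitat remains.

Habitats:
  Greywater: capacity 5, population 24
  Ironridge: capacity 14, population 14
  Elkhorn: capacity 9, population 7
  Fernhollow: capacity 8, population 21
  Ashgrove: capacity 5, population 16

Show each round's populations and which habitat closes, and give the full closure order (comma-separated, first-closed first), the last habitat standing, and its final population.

Closure order: Greywater, Fernhollow, Ashgrove, Ironridge
Last habitat: Elkhorn with 82 animals

Round 1: Ashgrove=16 Elkhorn=7 Fernhollow=21 Greywater=24 Ironridge=14 → close Greywater (overflow 19)
  24÷4 = 6 each, +1 to first 0
Round 2: Ashgrove=22 Elkhorn=13 Fernhollow=27 Ironridge=20 → close Fernhollow (overflow 19)
  27÷3 = 9 each, +1 to first 0
Round 3: Ashgrove=31 Elkhorn=22 Ironridge=29 → close Ashgrove (overflow 26)
  31÷2 = 15 each, +1 to first 1
Round 4: Elkhorn=38 Ironridge=44 → close Ironridge (overflow 30)
  44÷1 = 44 each, +1 to first 0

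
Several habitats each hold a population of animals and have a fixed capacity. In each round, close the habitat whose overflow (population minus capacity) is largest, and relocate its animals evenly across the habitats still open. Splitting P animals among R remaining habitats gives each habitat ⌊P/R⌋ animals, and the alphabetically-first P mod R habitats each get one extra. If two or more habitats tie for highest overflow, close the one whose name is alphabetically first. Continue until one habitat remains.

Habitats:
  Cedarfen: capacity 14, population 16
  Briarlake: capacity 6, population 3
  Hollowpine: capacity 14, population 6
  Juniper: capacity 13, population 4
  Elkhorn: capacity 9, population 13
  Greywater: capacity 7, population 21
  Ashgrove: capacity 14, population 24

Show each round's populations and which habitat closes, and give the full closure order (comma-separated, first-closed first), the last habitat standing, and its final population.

Closure order: Greywater, Ashgrove, Elkhorn, Cedarfen, Briarlake, Hollowpine
Last habitat: Juniper with 87 animals

Round 1: Ashgrove=24 Briarlake=3 Cedarfen=16 Elkhorn=13 Greywater=21 Hollowpine=6 Juniper=4 → close Greywater (overflow 14)
  21÷6 = 3 each, +1 to first 3
Round 2: Ashgrove=28 Briarlake=7 Cedarfen=20 Elkhorn=16 Hollowpine=9 Juniper=7 → close Ashgrove (overflow 14)
  28÷5 = 5 each, +1 to first 3
Round 3: Briarlake=13 Cedarfen=26 Elkhorn=22 Hollowpine=14 Juniper=12 → close Elkhorn (overflow 13)
  22÷4 = 5 each, +1 to first 2
Round 4: Briarlake=19 Cedarfen=32 Hollowpine=19 Juniper=17 → close Cedarfen (overflow 18)
  32÷3 = 10 each, +1 to first 2
Round 5: Briarlake=30 Hollowpine=30 Juniper=27 → close Briarlake (overflow 24)
  30÷2 = 15 each, +1 to first 0
Round 6: Hollowpine=45 Juniper=42 → close Hollowpine (overflow 31)
  45÷1 = 45 each, +1 to first 0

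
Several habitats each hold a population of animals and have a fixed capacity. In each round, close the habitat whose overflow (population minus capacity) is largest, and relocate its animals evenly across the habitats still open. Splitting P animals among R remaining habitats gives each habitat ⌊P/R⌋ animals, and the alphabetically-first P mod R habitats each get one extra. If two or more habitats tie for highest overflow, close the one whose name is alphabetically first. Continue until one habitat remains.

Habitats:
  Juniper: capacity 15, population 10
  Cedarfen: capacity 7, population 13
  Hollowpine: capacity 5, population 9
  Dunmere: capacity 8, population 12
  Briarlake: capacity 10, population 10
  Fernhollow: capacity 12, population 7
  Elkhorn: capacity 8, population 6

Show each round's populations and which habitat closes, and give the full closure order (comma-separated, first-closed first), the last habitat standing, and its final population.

Round 1: Briarlake=10 Cedarfen=13 Dunmere=12 Elkhorn=6 Fernhollow=7 Hollowpine=9 Juniper=10 → close Cedarfen (overflow 6)
  13÷6 = 2 each, +1 to first 1
Round 2: Briarlake=13 Dunmere=14 Elkhorn=8 Fernhollow=9 Hollowpine=11 Juniper=12 → close Dunmere (overflow 6)
  14÷5 = 2 each, +1 to first 4
Round 3: Briarlake=16 Elkhorn=11 Fernhollow=12 Hollowpine=14 Juniper=14 → close Hollowpine (overflow 9)
  14÷4 = 3 each, +1 to first 2
Round 4: Briarlake=20 Elkhorn=15 Fernhollow=15 Juniper=17 → close Briarlake (overflow 10)
  20÷3 = 6 each, +1 to first 2
Round 5: Elkhorn=22 Fernhollow=22 Juniper=23 → close Elkhorn (overflow 14)
  22÷2 = 11 each, +1 to first 0
Round 6: Fernhollow=33 Juniper=34 → close Fernhollow (overflow 21)
  33÷1 = 33 each, +1 to first 0

Closure order: Cedarfen, Dunmere, Hollowpine, Briarlake, Elkhorn, Fernhollow
Last habitat: Juniper with 67 animals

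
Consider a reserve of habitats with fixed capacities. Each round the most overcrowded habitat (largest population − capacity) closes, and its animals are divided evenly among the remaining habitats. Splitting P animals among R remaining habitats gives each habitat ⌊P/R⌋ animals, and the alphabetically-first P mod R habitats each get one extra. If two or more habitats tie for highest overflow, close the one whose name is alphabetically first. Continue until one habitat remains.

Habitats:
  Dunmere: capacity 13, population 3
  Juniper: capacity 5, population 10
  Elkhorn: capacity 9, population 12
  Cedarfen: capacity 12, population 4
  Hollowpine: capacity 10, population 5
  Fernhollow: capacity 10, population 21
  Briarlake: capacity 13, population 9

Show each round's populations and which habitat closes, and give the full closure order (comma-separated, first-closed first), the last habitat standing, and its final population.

Round 1: Briarlake=9 Cedarfen=4 Dunmere=3 Elkhorn=12 Fernhollow=21 Hollowpine=5 Juniper=10 → close Fernhollow (overflow 11)
  21÷6 = 3 each, +1 to first 3
Round 2: Briarlake=13 Cedarfen=8 Dunmere=7 Elkhorn=15 Hollowpine=8 Juniper=13 → close Juniper (overflow 8)
  13÷5 = 2 each, +1 to first 3
Round 3: Briarlake=16 Cedarfen=11 Dunmere=10 Elkhorn=17 Hollowpine=10 → close Elkhorn (overflow 8)
  17÷4 = 4 each, +1 to first 1
Round 4: Briarlake=21 Cedarfen=15 Dunmere=14 Hollowpine=14 → close Briarlake (overflow 8)
  21÷3 = 7 each, +1 to first 0
Round 5: Cedarfen=22 Dunmere=21 Hollowpine=21 → close Hollowpine (overflow 11)
  21÷2 = 10 each, +1 to first 1
Round 6: Cedarfen=33 Dunmere=31 → close Cedarfen (overflow 21)
  33÷1 = 33 each, +1 to first 0

Closure order: Fernhollow, Juniper, Elkhorn, Briarlake, Hollowpine, Cedarfen
Last habitat: Dunmere with 64 animals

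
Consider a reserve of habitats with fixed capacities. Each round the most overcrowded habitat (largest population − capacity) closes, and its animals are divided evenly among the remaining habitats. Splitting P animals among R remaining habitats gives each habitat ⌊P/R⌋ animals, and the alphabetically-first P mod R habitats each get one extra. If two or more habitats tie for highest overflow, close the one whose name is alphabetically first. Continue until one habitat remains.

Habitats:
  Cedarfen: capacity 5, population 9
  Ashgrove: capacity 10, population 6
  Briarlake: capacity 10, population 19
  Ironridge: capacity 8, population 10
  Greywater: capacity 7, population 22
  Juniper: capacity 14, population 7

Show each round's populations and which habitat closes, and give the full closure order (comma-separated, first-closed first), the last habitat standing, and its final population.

Round 1: Ashgrove=6 Briarlake=19 Cedarfen=9 Greywater=22 Ironridge=10 Juniper=7 → close Greywater (overflow 15)
  22÷5 = 4 each, +1 to first 2
Round 2: Ashgrove=11 Briarlake=24 Cedarfen=13 Ironridge=14 Juniper=11 → close Briarlake (overflow 14)
  24÷4 = 6 each, +1 to first 0
Round 3: Ashgrove=17 Cedarfen=19 Ironridge=20 Juniper=17 → close Cedarfen (overflow 14)
  19÷3 = 6 each, +1 to first 1
Round 4: Ashgrove=24 Ironridge=26 Juniper=23 → close Ironridge (overflow 18)
  26÷2 = 13 each, +1 to first 0
Round 5: Ashgrove=37 Juniper=36 → close Ashgrove (overflow 27)
  37÷1 = 37 each, +1 to first 0

Closure order: Greywater, Briarlake, Cedarfen, Ironridge, Ashgrove
Last habitat: Juniper with 73 animals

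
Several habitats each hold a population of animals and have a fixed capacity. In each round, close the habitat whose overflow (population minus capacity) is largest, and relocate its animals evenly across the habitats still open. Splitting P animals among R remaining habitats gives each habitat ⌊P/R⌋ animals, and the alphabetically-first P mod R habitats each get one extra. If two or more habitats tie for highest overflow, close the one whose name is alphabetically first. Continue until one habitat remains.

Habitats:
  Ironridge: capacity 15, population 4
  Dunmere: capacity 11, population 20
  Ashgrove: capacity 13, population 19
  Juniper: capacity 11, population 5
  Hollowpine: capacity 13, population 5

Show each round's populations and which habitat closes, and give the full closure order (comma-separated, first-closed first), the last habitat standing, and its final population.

Round 1: Ashgrove=19 Dunmere=20 Hollowpine=5 Ironridge=4 Juniper=5 → close Dunmere (overflow 9)
  20÷4 = 5 each, +1 to first 0
Round 2: Ashgrove=24 Hollowpine=10 Ironridge=9 Juniper=10 → close Ashgrove (overflow 11)
  24÷3 = 8 each, +1 to first 0
Round 3: Hollowpine=18 Ironridge=17 Juniper=18 → close Juniper (overflow 7)
  18÷2 = 9 each, +1 to first 0
Round 4: Hollowpine=27 Ironridge=26 → close Hollowpine (overflow 14)
  27÷1 = 27 each, +1 to first 0

Closure order: Dunmere, Ashgrove, Juniper, Hollowpine
Last habitat: Ironridge with 53 animals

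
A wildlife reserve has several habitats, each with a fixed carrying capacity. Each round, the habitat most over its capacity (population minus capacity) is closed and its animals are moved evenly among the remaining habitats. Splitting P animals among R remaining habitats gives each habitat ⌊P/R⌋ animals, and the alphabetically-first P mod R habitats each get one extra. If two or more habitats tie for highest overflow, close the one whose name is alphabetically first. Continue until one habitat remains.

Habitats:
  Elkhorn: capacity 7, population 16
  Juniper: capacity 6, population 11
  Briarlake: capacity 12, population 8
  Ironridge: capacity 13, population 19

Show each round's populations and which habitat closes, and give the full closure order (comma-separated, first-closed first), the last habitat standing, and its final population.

Closure order: Elkhorn, Ironridge, Juniper
Last habitat: Briarlake with 54 animals

Round 1: Briarlake=8 Elkhorn=16 Ironridge=19 Juniper=11 → close Elkhorn (overflow 9)
  16÷3 = 5 each, +1 to first 1
Round 2: Briarlake=14 Ironridge=24 Juniper=16 → close Ironridge (overflow 11)
  24÷2 = 12 each, +1 to first 0
Round 3: Briarlake=26 Juniper=28 → close Juniper (overflow 22)
  28÷1 = 28 each, +1 to first 0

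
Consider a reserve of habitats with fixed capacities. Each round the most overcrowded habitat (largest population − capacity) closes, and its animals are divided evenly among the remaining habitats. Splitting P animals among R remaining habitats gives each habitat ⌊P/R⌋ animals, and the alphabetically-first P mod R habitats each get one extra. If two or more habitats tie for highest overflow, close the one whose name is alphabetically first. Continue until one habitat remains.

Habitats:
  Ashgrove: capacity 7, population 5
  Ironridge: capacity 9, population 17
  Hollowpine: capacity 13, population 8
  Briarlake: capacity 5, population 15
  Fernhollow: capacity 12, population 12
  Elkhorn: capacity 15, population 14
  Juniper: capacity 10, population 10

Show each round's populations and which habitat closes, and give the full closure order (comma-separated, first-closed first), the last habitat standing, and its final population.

Round 1: Ashgrove=5 Briarlake=15 Elkhorn=14 Fernhollow=12 Hollowpine=8 Ironridge=17 Juniper=10 → close Briarlake (overflow 10)
  15÷6 = 2 each, +1 to first 3
Round 2: Ashgrove=8 Elkhorn=17 Fernhollow=15 Hollowpine=10 Ironridge=19 Juniper=12 → close Ironridge (overflow 10)
  19÷5 = 3 each, +1 to first 4
Round 3: Ashgrove=12 Elkhorn=21 Fernhollow=19 Hollowpine=14 Juniper=15 → close Fernhollow (overflow 7)
  19÷4 = 4 each, +1 to first 3
Round 4: Ashgrove=17 Elkhorn=26 Hollowpine=19 Juniper=19 → close Elkhorn (overflow 11)
  26÷3 = 8 each, +1 to first 2
Round 5: Ashgrove=26 Hollowpine=28 Juniper=27 → close Ashgrove (overflow 19)
  26÷2 = 13 each, +1 to first 0
Round 6: Hollowpine=41 Juniper=40 → close Juniper (overflow 30)
  40÷1 = 40 each, +1 to first 0

Closure order: Briarlake, Ironridge, Fernhollow, Elkhorn, Ashgrove, Juniper
Last habitat: Hollowpine with 81 animals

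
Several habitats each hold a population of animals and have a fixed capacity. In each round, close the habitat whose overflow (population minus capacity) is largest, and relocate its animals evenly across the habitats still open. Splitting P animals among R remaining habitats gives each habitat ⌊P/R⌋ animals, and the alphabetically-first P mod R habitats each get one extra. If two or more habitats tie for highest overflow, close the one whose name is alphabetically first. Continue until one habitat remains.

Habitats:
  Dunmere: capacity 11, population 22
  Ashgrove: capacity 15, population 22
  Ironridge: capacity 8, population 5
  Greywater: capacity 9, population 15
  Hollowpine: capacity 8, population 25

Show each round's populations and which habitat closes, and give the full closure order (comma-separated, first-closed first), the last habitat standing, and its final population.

Round 1: Ashgrove=22 Dunmere=22 Greywater=15 Hollowpine=25 Ironridge=5 → close Hollowpine (overflow 17)
  25÷4 = 6 each, +1 to first 1
Round 2: Ashgrove=29 Dunmere=28 Greywater=21 Ironridge=11 → close Dunmere (overflow 17)
  28÷3 = 9 each, +1 to first 1
Round 3: Ashgrove=39 Greywater=30 Ironridge=20 → close Ashgrove (overflow 24)
  39÷2 = 19 each, +1 to first 1
Round 4: Greywater=50 Ironridge=39 → close Greywater (overflow 41)
  50÷1 = 50 each, +1 to first 0

Closure order: Hollowpine, Dunmere, Ashgrove, Greywater
Last habitat: Ironridge with 89 animals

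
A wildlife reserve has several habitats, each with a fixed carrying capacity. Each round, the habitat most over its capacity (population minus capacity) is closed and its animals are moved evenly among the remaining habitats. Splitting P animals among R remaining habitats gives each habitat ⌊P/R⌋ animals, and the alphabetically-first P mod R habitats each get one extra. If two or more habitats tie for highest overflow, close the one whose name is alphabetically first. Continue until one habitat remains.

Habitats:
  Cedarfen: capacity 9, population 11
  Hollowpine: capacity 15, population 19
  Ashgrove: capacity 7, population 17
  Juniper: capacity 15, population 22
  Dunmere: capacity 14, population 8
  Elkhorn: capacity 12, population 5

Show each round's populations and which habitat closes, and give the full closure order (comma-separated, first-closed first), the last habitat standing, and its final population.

Round 1: Ashgrove=17 Cedarfen=11 Dunmere=8 Elkhorn=5 Hollowpine=19 Juniper=22 → close Ashgrove (overflow 10)
  17÷5 = 3 each, +1 to first 2
Round 2: Cedarfen=15 Dunmere=12 Elkhorn=8 Hollowpine=22 Juniper=25 → close Juniper (overflow 10)
  25÷4 = 6 each, +1 to first 1
Round 3: Cedarfen=22 Dunmere=18 Elkhorn=14 Hollowpine=28 → close Cedarfen (overflow 13)
  22÷3 = 7 each, +1 to first 1
Round 4: Dunmere=26 Elkhorn=21 Hollowpine=35 → close Hollowpine (overflow 20)
  35÷2 = 17 each, +1 to first 1
Round 5: Dunmere=44 Elkhorn=38 → close Dunmere (overflow 30)
  44÷1 = 44 each, +1 to first 0

Closure order: Ashgrove, Juniper, Cedarfen, Hollowpine, Dunmere
Last habitat: Elkhorn with 82 animals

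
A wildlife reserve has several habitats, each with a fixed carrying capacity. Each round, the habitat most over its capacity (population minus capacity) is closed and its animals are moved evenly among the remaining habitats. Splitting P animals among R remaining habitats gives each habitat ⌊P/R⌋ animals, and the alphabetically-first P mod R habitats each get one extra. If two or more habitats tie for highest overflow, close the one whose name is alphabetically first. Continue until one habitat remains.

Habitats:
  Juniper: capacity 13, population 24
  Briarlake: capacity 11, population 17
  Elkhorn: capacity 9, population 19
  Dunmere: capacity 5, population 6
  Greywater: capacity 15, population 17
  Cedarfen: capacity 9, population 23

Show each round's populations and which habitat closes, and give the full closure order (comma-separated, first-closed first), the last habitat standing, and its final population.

Round 1: Briarlake=17 Cedarfen=23 Dunmere=6 Elkhorn=19 Greywater=17 Juniper=24 → close Cedarfen (overflow 14)
  23÷5 = 4 each, +1 to first 3
Round 2: Briarlake=22 Dunmere=11 Elkhorn=24 Greywater=21 Juniper=28 → close Elkhorn (overflow 15)
  24÷4 = 6 each, +1 to first 0
Round 3: Briarlake=28 Dunmere=17 Greywater=27 Juniper=34 → close Juniper (overflow 21)
  34÷3 = 11 each, +1 to first 1
Round 4: Briarlake=40 Dunmere=28 Greywater=38 → close Briarlake (overflow 29)
  40÷2 = 20 each, +1 to first 0
Round 5: Dunmere=48 Greywater=58 → close Dunmere (overflow 43)
  48÷1 = 48 each, +1 to first 0

Closure order: Cedarfen, Elkhorn, Juniper, Briarlake, Dunmere
Last habitat: Greywater with 106 animals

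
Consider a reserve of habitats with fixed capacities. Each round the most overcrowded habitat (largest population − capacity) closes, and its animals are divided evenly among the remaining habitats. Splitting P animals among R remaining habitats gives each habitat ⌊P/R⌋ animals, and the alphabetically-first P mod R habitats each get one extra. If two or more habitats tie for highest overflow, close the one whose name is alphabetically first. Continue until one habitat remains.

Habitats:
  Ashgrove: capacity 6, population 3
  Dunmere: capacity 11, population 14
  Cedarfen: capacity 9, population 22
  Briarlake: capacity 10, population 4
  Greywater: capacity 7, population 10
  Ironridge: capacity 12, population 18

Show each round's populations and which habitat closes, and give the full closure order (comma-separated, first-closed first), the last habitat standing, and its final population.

Closure order: Cedarfen, Ironridge, Dunmere, Greywater, Ashgrove
Last habitat: Briarlake with 71 animals

Round 1: Ashgrove=3 Briarlake=4 Cedarfen=22 Dunmere=14 Greywater=10 Ironridge=18 → close Cedarfen (overflow 13)
  22÷5 = 4 each, +1 to first 2
Round 2: Ashgrove=8 Briarlake=9 Dunmere=18 Greywater=14 Ironridge=22 → close Ironridge (overflow 10)
  22÷4 = 5 each, +1 to first 2
Round 3: Ashgrove=14 Briarlake=15 Dunmere=23 Greywater=19 → close Dunmere (overflow 12)
  23÷3 = 7 each, +1 to first 2
Round 4: Ashgrove=22 Briarlake=23 Greywater=26 → close Greywater (overflow 19)
  26÷2 = 13 each, +1 to first 0
Round 5: Ashgrove=35 Briarlake=36 → close Ashgrove (overflow 29)
  35÷1 = 35 each, +1 to first 0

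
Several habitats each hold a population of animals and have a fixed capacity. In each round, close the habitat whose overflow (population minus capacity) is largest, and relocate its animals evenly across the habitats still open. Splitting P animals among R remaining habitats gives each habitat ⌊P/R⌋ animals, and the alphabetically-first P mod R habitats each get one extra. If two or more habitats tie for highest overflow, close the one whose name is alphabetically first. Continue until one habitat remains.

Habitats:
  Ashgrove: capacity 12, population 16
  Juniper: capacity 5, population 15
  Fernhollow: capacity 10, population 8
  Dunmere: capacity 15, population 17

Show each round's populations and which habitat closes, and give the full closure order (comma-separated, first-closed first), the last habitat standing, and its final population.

Closure order: Juniper, Ashgrove, Dunmere
Last habitat: Fernhollow with 56 animals

Round 1: Ashgrove=16 Dunmere=17 Fernhollow=8 Juniper=15 → close Juniper (overflow 10)
  15÷3 = 5 each, +1 to first 0
Round 2: Ashgrove=21 Dunmere=22 Fernhollow=13 → close Ashgrove (overflow 9)
  21÷2 = 10 each, +1 to first 1
Round 3: Dunmere=33 Fernhollow=23 → close Dunmere (overflow 18)
  33÷1 = 33 each, +1 to first 0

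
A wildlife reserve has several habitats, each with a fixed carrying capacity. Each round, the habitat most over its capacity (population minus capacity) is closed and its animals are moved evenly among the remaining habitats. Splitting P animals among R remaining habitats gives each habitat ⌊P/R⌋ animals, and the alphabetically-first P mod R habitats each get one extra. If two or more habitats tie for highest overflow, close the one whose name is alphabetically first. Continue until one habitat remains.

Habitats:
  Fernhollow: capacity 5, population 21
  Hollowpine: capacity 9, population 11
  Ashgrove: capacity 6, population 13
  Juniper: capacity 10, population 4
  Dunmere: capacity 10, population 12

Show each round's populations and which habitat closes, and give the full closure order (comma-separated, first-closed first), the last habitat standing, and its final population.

Round 1: Ashgrove=13 Dunmere=12 Fernhollow=21 Hollowpine=11 Juniper=4 → close Fernhollow (overflow 16)
  21÷4 = 5 each, +1 to first 1
Round 2: Ashgrove=19 Dunmere=17 Hollowpine=16 Juniper=9 → close Ashgrove (overflow 13)
  19÷3 = 6 each, +1 to first 1
Round 3: Dunmere=24 Hollowpine=22 Juniper=15 → close Dunmere (overflow 14)
  24÷2 = 12 each, +1 to first 0
Round 4: Hollowpine=34 Juniper=27 → close Hollowpine (overflow 25)
  34÷1 = 34 each, +1 to first 0

Closure order: Fernhollow, Ashgrove, Dunmere, Hollowpine
Last habitat: Juniper with 61 animals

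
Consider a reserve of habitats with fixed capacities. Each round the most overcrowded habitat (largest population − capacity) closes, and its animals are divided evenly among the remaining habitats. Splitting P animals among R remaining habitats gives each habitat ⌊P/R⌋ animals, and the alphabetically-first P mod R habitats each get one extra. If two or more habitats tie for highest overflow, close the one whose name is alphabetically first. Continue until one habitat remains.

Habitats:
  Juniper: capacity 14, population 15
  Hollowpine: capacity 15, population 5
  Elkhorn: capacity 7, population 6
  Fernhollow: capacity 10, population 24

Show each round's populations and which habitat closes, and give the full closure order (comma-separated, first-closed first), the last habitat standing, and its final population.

Round 1: Elkhorn=6 Fernhollow=24 Hollowpine=5 Juniper=15 → close Fernhollow (overflow 14)
  24÷3 = 8 each, +1 to first 0
Round 2: Elkhorn=14 Hollowpine=13 Juniper=23 → close Juniper (overflow 9)
  23÷2 = 11 each, +1 to first 1
Round 3: Elkhorn=26 Hollowpine=24 → close Elkhorn (overflow 19)
  26÷1 = 26 each, +1 to first 0

Closure order: Fernhollow, Juniper, Elkhorn
Last habitat: Hollowpine with 50 animals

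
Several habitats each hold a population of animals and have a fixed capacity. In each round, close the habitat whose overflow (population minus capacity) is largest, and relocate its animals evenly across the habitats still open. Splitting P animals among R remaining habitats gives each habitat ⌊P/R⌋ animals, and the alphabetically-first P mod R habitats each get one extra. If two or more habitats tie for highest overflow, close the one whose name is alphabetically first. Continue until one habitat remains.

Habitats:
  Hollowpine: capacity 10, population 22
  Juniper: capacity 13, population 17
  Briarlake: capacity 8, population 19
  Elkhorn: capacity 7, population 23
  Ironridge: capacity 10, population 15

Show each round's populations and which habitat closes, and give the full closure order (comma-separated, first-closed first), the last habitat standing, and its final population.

Closure order: Elkhorn, Hollowpine, Briarlake, Ironridge
Last habitat: Juniper with 96 animals

Round 1: Briarlake=19 Elkhorn=23 Hollowpine=22 Ironridge=15 Juniper=17 → close Elkhorn (overflow 16)
  23÷4 = 5 each, +1 to first 3
Round 2: Briarlake=25 Hollowpine=28 Ironridge=21 Juniper=22 → close Hollowpine (overflow 18)
  28÷3 = 9 each, +1 to first 1
Round 3: Briarlake=35 Ironridge=30 Juniper=31 → close Briarlake (overflow 27)
  35÷2 = 17 each, +1 to first 1
Round 4: Ironridge=48 Juniper=48 → close Ironridge (overflow 38)
  48÷1 = 48 each, +1 to first 0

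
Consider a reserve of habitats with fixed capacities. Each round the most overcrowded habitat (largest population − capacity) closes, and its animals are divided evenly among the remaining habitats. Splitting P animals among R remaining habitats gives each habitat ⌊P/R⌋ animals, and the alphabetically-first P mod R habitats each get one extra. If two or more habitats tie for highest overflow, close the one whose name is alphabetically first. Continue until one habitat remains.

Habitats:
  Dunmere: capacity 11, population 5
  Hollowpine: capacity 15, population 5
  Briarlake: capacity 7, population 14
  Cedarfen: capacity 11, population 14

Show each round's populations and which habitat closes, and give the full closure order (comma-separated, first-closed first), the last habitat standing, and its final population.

Closure order: Briarlake, Cedarfen, Dunmere
Last habitat: Hollowpine with 38 animals

Round 1: Briarlake=14 Cedarfen=14 Dunmere=5 Hollowpine=5 → close Briarlake (overflow 7)
  14÷3 = 4 each, +1 to first 2
Round 2: Cedarfen=19 Dunmere=10 Hollowpine=9 → close Cedarfen (overflow 8)
  19÷2 = 9 each, +1 to first 1
Round 3: Dunmere=20 Hollowpine=18 → close Dunmere (overflow 9)
  20÷1 = 20 each, +1 to first 0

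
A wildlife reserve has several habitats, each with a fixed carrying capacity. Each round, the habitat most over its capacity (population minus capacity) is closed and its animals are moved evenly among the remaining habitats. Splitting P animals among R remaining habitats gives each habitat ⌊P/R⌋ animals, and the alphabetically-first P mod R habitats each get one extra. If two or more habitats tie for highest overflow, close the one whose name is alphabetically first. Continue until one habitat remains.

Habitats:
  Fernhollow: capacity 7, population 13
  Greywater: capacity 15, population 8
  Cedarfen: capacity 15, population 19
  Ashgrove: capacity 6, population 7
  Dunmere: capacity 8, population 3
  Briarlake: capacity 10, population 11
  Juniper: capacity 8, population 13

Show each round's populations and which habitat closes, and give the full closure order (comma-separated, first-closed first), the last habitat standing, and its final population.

Round 1: Ashgrove=7 Briarlake=11 Cedarfen=19 Dunmere=3 Fernhollow=13 Greywater=8 Juniper=13 → close Fernhollow (overflow 6)
  13÷6 = 2 each, +1 to first 1
Round 2: Ashgrove=10 Briarlake=13 Cedarfen=21 Dunmere=5 Greywater=10 Juniper=15 → close Juniper (overflow 7)
  15÷5 = 3 each, +1 to first 0
Round 3: Ashgrove=13 Briarlake=16 Cedarfen=24 Dunmere=8 Greywater=13 → close Cedarfen (overflow 9)
  24÷4 = 6 each, +1 to first 0
Round 4: Ashgrove=19 Briarlake=22 Dunmere=14 Greywater=19 → close Ashgrove (overflow 13)
  19÷3 = 6 each, +1 to first 1
Round 5: Briarlake=29 Dunmere=20 Greywater=25 → close Briarlake (overflow 19)
  29÷2 = 14 each, +1 to first 1
Round 6: Dunmere=35 Greywater=39 → close Dunmere (overflow 27)
  35÷1 = 35 each, +1 to first 0

Closure order: Fernhollow, Juniper, Cedarfen, Ashgrove, Briarlake, Dunmere
Last habitat: Greywater with 74 animals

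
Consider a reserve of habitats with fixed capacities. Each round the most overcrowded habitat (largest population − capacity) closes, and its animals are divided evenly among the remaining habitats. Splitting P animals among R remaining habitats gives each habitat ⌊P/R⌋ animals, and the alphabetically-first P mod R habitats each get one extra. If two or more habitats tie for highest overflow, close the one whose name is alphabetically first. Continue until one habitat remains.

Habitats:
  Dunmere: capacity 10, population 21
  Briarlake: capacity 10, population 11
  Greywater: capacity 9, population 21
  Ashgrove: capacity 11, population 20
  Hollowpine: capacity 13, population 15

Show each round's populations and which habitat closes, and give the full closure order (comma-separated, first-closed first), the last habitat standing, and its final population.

Round 1: Ashgrove=20 Briarlake=11 Dunmere=21 Greywater=21 Hollowpine=15 → close Greywater (overflow 12)
  21÷4 = 5 each, +1 to first 1
Round 2: Ashgrove=26 Briarlake=16 Dunmere=26 Hollowpine=20 → close Dunmere (overflow 16)
  26÷3 = 8 each, +1 to first 2
Round 3: Ashgrove=35 Briarlake=25 Hollowpine=28 → close Ashgrove (overflow 24)
  35÷2 = 17 each, +1 to first 1
Round 4: Briarlake=43 Hollowpine=45 → close Briarlake (overflow 33)
  43÷1 = 43 each, +1 to first 0

Closure order: Greywater, Dunmere, Ashgrove, Briarlake
Last habitat: Hollowpine with 88 animals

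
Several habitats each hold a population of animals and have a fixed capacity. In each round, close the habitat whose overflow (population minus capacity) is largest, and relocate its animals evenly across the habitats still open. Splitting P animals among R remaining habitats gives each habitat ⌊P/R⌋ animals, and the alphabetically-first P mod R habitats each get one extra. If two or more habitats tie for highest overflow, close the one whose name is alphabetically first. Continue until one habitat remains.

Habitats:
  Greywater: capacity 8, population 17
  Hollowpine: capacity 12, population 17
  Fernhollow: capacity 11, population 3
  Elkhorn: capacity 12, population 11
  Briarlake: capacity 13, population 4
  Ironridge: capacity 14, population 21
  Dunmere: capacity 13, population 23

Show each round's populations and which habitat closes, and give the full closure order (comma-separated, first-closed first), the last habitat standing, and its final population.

Round 1: Briarlake=4 Dunmere=23 Elkhorn=11 Fernhollow=3 Greywater=17 Hollowpine=17 Ironridge=21 → close Dunmere (overflow 10)
  23÷6 = 3 each, +1 to first 5
Round 2: Briarlake=8 Elkhorn=15 Fernhollow=7 Greywater=21 Hollowpine=21 Ironridge=24 → close Greywater (overflow 13)
  21÷5 = 4 each, +1 to first 1
Round 3: Briarlake=13 Elkhorn=19 Fernhollow=11 Hollowpine=25 Ironridge=28 → close Ironridge (overflow 14)
  28÷4 = 7 each, +1 to first 0
Round 4: Briarlake=20 Elkhorn=26 Fernhollow=18 Hollowpine=32 → close Hollowpine (overflow 20)
  32÷3 = 10 each, +1 to first 2
Round 5: Briarlake=31 Elkhorn=37 Fernhollow=28 → close Elkhorn (overflow 25)
  37÷2 = 18 each, +1 to first 1
Round 6: Briarlake=50 Fernhollow=46 → close Briarlake (overflow 37)
  50÷1 = 50 each, +1 to first 0

Closure order: Dunmere, Greywater, Ironridge, Hollowpine, Elkhorn, Briarlake
Last habitat: Fernhollow with 96 animals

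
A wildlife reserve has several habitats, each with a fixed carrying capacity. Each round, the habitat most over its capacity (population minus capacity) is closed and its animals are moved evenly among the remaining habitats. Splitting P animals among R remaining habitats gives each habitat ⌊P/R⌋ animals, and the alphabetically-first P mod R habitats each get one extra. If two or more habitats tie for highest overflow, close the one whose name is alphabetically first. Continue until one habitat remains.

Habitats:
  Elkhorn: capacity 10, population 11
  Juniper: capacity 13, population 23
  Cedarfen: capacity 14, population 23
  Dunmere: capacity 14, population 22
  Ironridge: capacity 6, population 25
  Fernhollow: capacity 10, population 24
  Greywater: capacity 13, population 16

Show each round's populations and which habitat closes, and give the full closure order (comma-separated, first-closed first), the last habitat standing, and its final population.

Round 1: Cedarfen=23 Dunmere=22 Elkhorn=11 Fernhollow=24 Greywater=16 Ironridge=25 Juniper=23 → close Ironridge (overflow 19)
  25÷6 = 4 each, +1 to first 1
Round 2: Cedarfen=28 Dunmere=26 Elkhorn=15 Fernhollow=28 Greywater=20 Juniper=27 → close Fernhollow (overflow 18)
  28÷5 = 5 each, +1 to first 3
Round 3: Cedarfen=34 Dunmere=32 Elkhorn=21 Greywater=25 Juniper=32 → close Cedarfen (overflow 20)
  34÷4 = 8 each, +1 to first 2
Round 4: Dunmere=41 Elkhorn=30 Greywater=33 Juniper=40 → close Dunmere (overflow 27)
  41÷3 = 13 each, +1 to first 2
Round 5: Elkhorn=44 Greywater=47 Juniper=53 → close Juniper (overflow 40)
  53÷2 = 26 each, +1 to first 1
Round 6: Elkhorn=71 Greywater=73 → close Elkhorn (overflow 61)
  71÷1 = 71 each, +1 to first 0

Closure order: Ironridge, Fernhollow, Cedarfen, Dunmere, Juniper, Elkhorn
Last habitat: Greywater with 144 animals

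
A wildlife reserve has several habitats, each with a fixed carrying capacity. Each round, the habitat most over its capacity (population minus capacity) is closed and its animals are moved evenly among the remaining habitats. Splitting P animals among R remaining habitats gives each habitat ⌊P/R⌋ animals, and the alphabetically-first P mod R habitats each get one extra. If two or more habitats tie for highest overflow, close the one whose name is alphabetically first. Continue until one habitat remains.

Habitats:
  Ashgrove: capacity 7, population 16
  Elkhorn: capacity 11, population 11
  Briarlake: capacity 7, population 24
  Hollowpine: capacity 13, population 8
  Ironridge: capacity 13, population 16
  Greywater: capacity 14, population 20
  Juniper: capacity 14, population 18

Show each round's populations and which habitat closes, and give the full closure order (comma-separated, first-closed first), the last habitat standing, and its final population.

Round 1: Ashgrove=16 Briarlake=24 Elkhorn=11 Greywater=20 Hollowpine=8 Ironridge=16 Juniper=18 → close Briarlake (overflow 17)
  24÷6 = 4 each, +1 to first 0
Round 2: Ashgrove=20 Elkhorn=15 Greywater=24 Hollowpine=12 Ironridge=20 Juniper=22 → close Ashgrove (overflow 13)
  20÷5 = 4 each, +1 to first 0
Round 3: Elkhorn=19 Greywater=28 Hollowpine=16 Ironridge=24 Juniper=26 → close Greywater (overflow 14)
  28÷4 = 7 each, +1 to first 0
Round 4: Elkhorn=26 Hollowpine=23 Ironridge=31 Juniper=33 → close Juniper (overflow 19)
  33÷3 = 11 each, +1 to first 0
Round 5: Elkhorn=37 Hollowpine=34 Ironridge=42 → close Ironridge (overflow 29)
  42÷2 = 21 each, +1 to first 0
Round 6: Elkhorn=58 Hollowpine=55 → close Elkhorn (overflow 47)
  58÷1 = 58 each, +1 to first 0

Closure order: Briarlake, Ashgrove, Greywater, Juniper, Ironridge, Elkhorn
Last habitat: Hollowpine with 113 animals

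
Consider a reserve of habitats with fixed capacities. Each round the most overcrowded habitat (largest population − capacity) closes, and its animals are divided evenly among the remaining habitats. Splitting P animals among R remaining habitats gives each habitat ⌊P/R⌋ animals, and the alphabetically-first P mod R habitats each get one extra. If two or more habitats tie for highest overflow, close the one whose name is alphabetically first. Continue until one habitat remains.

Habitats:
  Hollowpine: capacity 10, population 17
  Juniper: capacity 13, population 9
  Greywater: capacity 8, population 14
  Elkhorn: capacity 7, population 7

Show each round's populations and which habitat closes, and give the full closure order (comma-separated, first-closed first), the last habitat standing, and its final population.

Round 1: Elkhorn=7 Greywater=14 Hollowpine=17 Juniper=9 → close Hollowpine (overflow 7)
  17÷3 = 5 each, +1 to first 2
Round 2: Elkhorn=13 Greywater=20 Juniper=14 → close Greywater (overflow 12)
  20÷2 = 10 each, +1 to first 0
Round 3: Elkhorn=23 Juniper=24 → close Elkhorn (overflow 16)
  23÷1 = 23 each, +1 to first 0

Closure order: Hollowpine, Greywater, Elkhorn
Last habitat: Juniper with 47 animals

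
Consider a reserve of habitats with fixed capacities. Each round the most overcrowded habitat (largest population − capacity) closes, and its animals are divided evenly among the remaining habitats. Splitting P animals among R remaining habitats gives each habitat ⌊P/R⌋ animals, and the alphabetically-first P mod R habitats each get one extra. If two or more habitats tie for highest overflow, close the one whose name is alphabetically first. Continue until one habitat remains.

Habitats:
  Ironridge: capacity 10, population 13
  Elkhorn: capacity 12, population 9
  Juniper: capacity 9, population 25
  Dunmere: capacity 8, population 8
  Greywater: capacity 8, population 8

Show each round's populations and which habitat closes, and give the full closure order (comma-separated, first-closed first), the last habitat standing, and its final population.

Closure order: Juniper, Ironridge, Dunmere, Greywater
Last habitat: Elkhorn with 63 animals

Round 1: Dunmere=8 Elkhorn=9 Greywater=8 Ironridge=13 Juniper=25 → close Juniper (overflow 16)
  25÷4 = 6 each, +1 to first 1
Round 2: Dunmere=15 Elkhorn=15 Greywater=14 Ironridge=19 → close Ironridge (overflow 9)
  19÷3 = 6 each, +1 to first 1
Round 3: Dunmere=22 Elkhorn=21 Greywater=20 → close Dunmere (overflow 14)
  22÷2 = 11 each, +1 to first 0
Round 4: Elkhorn=32 Greywater=31 → close Greywater (overflow 23)
  31÷1 = 31 each, +1 to first 0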